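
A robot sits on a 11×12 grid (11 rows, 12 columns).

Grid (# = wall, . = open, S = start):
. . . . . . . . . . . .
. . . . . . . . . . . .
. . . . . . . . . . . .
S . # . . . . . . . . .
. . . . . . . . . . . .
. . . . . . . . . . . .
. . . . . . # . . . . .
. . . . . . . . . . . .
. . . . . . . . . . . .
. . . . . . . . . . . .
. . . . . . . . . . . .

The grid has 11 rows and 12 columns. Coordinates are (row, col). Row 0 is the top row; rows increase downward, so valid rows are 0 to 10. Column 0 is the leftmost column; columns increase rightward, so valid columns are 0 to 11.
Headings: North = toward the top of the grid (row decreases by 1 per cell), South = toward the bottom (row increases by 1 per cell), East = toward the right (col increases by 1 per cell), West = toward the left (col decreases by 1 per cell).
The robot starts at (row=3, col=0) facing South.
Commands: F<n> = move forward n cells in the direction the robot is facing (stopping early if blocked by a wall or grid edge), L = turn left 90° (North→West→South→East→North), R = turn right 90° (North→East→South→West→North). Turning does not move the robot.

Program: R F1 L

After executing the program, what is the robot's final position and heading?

Start: (row=3, col=0), facing South
  R: turn right, now facing West
  F1: move forward 0/1 (blocked), now at (row=3, col=0)
  L: turn left, now facing South
Final: (row=3, col=0), facing South

Answer: Final position: (row=3, col=0), facing South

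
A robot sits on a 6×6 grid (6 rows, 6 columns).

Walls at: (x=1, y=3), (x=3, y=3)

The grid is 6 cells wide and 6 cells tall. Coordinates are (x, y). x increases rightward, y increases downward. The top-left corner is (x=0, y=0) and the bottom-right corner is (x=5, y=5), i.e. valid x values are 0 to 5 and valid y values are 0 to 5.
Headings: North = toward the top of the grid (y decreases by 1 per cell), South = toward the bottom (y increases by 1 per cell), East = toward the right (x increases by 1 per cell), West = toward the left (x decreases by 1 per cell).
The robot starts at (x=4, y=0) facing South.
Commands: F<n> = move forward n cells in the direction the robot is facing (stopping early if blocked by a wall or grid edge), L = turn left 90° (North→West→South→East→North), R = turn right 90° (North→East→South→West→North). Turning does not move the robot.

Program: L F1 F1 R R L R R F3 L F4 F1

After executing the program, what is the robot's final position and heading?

Start: (x=4, y=0), facing South
  L: turn left, now facing East
  F1: move forward 1, now at (x=5, y=0)
  F1: move forward 0/1 (blocked), now at (x=5, y=0)
  R: turn right, now facing South
  R: turn right, now facing West
  L: turn left, now facing South
  R: turn right, now facing West
  R: turn right, now facing North
  F3: move forward 0/3 (blocked), now at (x=5, y=0)
  L: turn left, now facing West
  F4: move forward 4, now at (x=1, y=0)
  F1: move forward 1, now at (x=0, y=0)
Final: (x=0, y=0), facing West

Answer: Final position: (x=0, y=0), facing West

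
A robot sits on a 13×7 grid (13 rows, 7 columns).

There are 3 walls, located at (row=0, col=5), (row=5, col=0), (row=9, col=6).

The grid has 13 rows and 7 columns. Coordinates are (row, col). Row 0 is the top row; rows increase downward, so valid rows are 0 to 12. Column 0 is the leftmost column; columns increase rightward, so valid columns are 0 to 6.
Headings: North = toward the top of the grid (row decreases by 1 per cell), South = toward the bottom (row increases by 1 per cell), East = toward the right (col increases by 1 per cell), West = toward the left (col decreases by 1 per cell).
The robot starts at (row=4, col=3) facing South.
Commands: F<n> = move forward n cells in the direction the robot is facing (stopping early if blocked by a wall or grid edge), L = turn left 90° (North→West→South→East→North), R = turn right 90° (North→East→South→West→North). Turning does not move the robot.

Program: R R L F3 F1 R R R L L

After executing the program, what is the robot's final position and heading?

Answer: Final position: (row=4, col=0), facing North

Derivation:
Start: (row=4, col=3), facing South
  R: turn right, now facing West
  R: turn right, now facing North
  L: turn left, now facing West
  F3: move forward 3, now at (row=4, col=0)
  F1: move forward 0/1 (blocked), now at (row=4, col=0)
  R: turn right, now facing North
  R: turn right, now facing East
  R: turn right, now facing South
  L: turn left, now facing East
  L: turn left, now facing North
Final: (row=4, col=0), facing North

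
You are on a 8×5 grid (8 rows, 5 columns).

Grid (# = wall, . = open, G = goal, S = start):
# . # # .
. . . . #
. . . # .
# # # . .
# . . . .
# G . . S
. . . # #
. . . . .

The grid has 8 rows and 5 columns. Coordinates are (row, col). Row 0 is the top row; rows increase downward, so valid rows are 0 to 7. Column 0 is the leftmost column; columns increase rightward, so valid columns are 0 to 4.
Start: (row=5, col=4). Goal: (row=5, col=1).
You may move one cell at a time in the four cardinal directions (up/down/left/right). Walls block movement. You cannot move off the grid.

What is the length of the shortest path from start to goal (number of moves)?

BFS from (row=5, col=4) until reaching (row=5, col=1):
  Distance 0: (row=5, col=4)
  Distance 1: (row=4, col=4), (row=5, col=3)
  Distance 2: (row=3, col=4), (row=4, col=3), (row=5, col=2)
  Distance 3: (row=2, col=4), (row=3, col=3), (row=4, col=2), (row=5, col=1), (row=6, col=2)  <- goal reached here
One shortest path (3 moves): (row=5, col=4) -> (row=5, col=3) -> (row=5, col=2) -> (row=5, col=1)

Answer: Shortest path length: 3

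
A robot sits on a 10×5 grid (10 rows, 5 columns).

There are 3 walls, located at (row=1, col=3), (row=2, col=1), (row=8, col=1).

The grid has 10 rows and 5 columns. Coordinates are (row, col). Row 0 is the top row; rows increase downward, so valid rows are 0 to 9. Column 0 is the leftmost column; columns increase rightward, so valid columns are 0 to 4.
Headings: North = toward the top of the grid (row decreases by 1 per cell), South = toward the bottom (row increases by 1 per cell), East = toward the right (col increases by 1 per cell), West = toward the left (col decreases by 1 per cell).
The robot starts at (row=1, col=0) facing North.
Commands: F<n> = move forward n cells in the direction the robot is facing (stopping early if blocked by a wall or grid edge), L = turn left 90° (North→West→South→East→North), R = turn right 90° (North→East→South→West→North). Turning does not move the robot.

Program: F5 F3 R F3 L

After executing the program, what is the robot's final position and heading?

Answer: Final position: (row=0, col=3), facing North

Derivation:
Start: (row=1, col=0), facing North
  F5: move forward 1/5 (blocked), now at (row=0, col=0)
  F3: move forward 0/3 (blocked), now at (row=0, col=0)
  R: turn right, now facing East
  F3: move forward 3, now at (row=0, col=3)
  L: turn left, now facing North
Final: (row=0, col=3), facing North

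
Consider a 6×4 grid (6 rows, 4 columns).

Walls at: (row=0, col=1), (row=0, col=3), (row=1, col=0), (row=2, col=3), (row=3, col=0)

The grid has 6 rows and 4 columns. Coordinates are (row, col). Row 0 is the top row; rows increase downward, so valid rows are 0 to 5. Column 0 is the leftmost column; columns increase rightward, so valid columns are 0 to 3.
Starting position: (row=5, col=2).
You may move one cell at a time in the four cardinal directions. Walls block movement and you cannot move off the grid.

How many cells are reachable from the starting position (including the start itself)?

Answer: Reachable cells: 18

Derivation:
BFS flood-fill from (row=5, col=2):
  Distance 0: (row=5, col=2)
  Distance 1: (row=4, col=2), (row=5, col=1), (row=5, col=3)
  Distance 2: (row=3, col=2), (row=4, col=1), (row=4, col=3), (row=5, col=0)
  Distance 3: (row=2, col=2), (row=3, col=1), (row=3, col=3), (row=4, col=0)
  Distance 4: (row=1, col=2), (row=2, col=1)
  Distance 5: (row=0, col=2), (row=1, col=1), (row=1, col=3), (row=2, col=0)
Total reachable: 18 (grid has 19 open cells total)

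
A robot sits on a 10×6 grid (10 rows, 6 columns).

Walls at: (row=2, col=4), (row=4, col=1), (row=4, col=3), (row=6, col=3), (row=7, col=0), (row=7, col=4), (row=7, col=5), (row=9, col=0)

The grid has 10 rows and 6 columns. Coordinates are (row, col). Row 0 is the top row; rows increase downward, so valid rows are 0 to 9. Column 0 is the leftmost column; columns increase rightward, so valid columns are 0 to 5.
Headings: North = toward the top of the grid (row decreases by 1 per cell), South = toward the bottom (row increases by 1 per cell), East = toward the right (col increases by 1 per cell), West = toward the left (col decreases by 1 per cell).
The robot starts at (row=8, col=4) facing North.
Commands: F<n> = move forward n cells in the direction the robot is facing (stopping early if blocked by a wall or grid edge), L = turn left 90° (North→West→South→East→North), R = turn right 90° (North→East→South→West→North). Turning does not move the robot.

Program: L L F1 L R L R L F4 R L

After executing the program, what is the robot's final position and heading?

Answer: Final position: (row=9, col=5), facing East

Derivation:
Start: (row=8, col=4), facing North
  L: turn left, now facing West
  L: turn left, now facing South
  F1: move forward 1, now at (row=9, col=4)
  L: turn left, now facing East
  R: turn right, now facing South
  L: turn left, now facing East
  R: turn right, now facing South
  L: turn left, now facing East
  F4: move forward 1/4 (blocked), now at (row=9, col=5)
  R: turn right, now facing South
  L: turn left, now facing East
Final: (row=9, col=5), facing East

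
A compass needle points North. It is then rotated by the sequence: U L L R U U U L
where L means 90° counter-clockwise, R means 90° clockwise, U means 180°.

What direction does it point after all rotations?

Answer: Final heading: South

Derivation:
Start: North
  U (U-turn (180°)) -> South
  L (left (90° counter-clockwise)) -> East
  L (left (90° counter-clockwise)) -> North
  R (right (90° clockwise)) -> East
  U (U-turn (180°)) -> West
  U (U-turn (180°)) -> East
  U (U-turn (180°)) -> West
  L (left (90° counter-clockwise)) -> South
Final: South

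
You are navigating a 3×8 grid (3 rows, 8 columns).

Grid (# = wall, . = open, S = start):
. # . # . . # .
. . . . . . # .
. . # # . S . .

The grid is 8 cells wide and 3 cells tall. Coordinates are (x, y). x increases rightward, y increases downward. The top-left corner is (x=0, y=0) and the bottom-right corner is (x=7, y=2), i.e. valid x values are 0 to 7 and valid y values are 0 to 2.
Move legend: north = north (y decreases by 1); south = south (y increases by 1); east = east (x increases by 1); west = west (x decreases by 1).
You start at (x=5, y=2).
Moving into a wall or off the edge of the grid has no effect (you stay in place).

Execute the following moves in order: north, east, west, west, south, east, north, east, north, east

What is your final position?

Answer: Final position: (x=5, y=0)

Derivation:
Start: (x=5, y=2)
  north (north): (x=5, y=2) -> (x=5, y=1)
  east (east): blocked, stay at (x=5, y=1)
  west (west): (x=5, y=1) -> (x=4, y=1)
  west (west): (x=4, y=1) -> (x=3, y=1)
  south (south): blocked, stay at (x=3, y=1)
  east (east): (x=3, y=1) -> (x=4, y=1)
  north (north): (x=4, y=1) -> (x=4, y=0)
  east (east): (x=4, y=0) -> (x=5, y=0)
  north (north): blocked, stay at (x=5, y=0)
  east (east): blocked, stay at (x=5, y=0)
Final: (x=5, y=0)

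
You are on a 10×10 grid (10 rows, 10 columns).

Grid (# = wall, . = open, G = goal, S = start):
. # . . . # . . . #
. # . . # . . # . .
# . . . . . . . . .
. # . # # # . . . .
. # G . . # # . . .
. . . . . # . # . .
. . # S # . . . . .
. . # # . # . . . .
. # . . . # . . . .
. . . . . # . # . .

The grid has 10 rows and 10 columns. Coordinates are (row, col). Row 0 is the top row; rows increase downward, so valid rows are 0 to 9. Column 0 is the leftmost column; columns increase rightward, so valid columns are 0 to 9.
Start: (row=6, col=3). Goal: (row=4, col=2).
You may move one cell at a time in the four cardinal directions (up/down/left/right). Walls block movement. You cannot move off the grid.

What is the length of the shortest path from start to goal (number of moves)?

Answer: Shortest path length: 3

Derivation:
BFS from (row=6, col=3) until reaching (row=4, col=2):
  Distance 0: (row=6, col=3)
  Distance 1: (row=5, col=3)
  Distance 2: (row=4, col=3), (row=5, col=2), (row=5, col=4)
  Distance 3: (row=4, col=2), (row=4, col=4), (row=5, col=1)  <- goal reached here
One shortest path (3 moves): (row=6, col=3) -> (row=5, col=3) -> (row=5, col=2) -> (row=4, col=2)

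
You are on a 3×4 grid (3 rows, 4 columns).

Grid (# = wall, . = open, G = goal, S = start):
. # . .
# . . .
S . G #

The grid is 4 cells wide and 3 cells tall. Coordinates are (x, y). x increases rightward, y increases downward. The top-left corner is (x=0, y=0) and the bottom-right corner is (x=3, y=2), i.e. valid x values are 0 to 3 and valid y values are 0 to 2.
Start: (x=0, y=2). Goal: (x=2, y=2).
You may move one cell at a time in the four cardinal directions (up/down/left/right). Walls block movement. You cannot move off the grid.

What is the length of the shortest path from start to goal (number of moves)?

BFS from (x=0, y=2) until reaching (x=2, y=2):
  Distance 0: (x=0, y=2)
  Distance 1: (x=1, y=2)
  Distance 2: (x=1, y=1), (x=2, y=2)  <- goal reached here
One shortest path (2 moves): (x=0, y=2) -> (x=1, y=2) -> (x=2, y=2)

Answer: Shortest path length: 2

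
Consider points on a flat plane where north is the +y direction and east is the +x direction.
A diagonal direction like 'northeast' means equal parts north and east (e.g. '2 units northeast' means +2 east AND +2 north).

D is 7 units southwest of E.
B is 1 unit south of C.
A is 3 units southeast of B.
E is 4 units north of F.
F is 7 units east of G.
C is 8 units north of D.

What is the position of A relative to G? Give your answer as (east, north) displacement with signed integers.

Place G at the origin (east=0, north=0).
  F is 7 units east of G: delta (east=+7, north=+0); F at (east=7, north=0).
  E is 4 units north of F: delta (east=+0, north=+4); E at (east=7, north=4).
  D is 7 units southwest of E: delta (east=-7, north=-7); D at (east=0, north=-3).
  C is 8 units north of D: delta (east=+0, north=+8); C at (east=0, north=5).
  B is 1 unit south of C: delta (east=+0, north=-1); B at (east=0, north=4).
  A is 3 units southeast of B: delta (east=+3, north=-3); A at (east=3, north=1).
Therefore A relative to G: (east=3, north=1).

Answer: A is at (east=3, north=1) relative to G.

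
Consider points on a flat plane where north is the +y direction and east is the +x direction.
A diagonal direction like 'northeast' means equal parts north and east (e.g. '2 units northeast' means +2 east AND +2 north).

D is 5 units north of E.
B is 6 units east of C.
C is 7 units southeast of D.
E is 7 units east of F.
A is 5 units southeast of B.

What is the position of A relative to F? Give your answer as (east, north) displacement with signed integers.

Place F at the origin (east=0, north=0).
  E is 7 units east of F: delta (east=+7, north=+0); E at (east=7, north=0).
  D is 5 units north of E: delta (east=+0, north=+5); D at (east=7, north=5).
  C is 7 units southeast of D: delta (east=+7, north=-7); C at (east=14, north=-2).
  B is 6 units east of C: delta (east=+6, north=+0); B at (east=20, north=-2).
  A is 5 units southeast of B: delta (east=+5, north=-5); A at (east=25, north=-7).
Therefore A relative to F: (east=25, north=-7).

Answer: A is at (east=25, north=-7) relative to F.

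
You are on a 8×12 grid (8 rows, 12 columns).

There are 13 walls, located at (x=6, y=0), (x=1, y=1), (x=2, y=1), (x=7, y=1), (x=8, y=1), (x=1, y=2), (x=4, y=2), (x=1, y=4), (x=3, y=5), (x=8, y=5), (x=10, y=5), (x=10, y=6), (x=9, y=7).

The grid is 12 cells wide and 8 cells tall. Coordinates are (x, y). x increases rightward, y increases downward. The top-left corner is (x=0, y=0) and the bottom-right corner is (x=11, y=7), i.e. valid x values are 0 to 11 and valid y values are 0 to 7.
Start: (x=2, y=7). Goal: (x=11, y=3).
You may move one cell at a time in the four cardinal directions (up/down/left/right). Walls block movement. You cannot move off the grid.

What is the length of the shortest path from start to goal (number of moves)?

BFS from (x=2, y=7) until reaching (x=11, y=3):
  Distance 0: (x=2, y=7)
  Distance 1: (x=2, y=6), (x=1, y=7), (x=3, y=7)
  Distance 2: (x=2, y=5), (x=1, y=6), (x=3, y=6), (x=0, y=7), (x=4, y=7)
  Distance 3: (x=2, y=4), (x=1, y=5), (x=0, y=6), (x=4, y=6), (x=5, y=7)
  Distance 4: (x=2, y=3), (x=3, y=4), (x=0, y=5), (x=4, y=5), (x=5, y=6), (x=6, y=7)
  Distance 5: (x=2, y=2), (x=1, y=3), (x=3, y=3), (x=0, y=4), (x=4, y=4), (x=5, y=5), (x=6, y=6), (x=7, y=7)
  Distance 6: (x=3, y=2), (x=0, y=3), (x=4, y=3), (x=5, y=4), (x=6, y=5), (x=7, y=6), (x=8, y=7)
  Distance 7: (x=3, y=1), (x=0, y=2), (x=5, y=3), (x=6, y=4), (x=7, y=5), (x=8, y=6)
  Distance 8: (x=3, y=0), (x=0, y=1), (x=4, y=1), (x=5, y=2), (x=6, y=3), (x=7, y=4), (x=9, y=6)
  Distance 9: (x=0, y=0), (x=2, y=0), (x=4, y=0), (x=5, y=1), (x=6, y=2), (x=7, y=3), (x=8, y=4), (x=9, y=5)
  Distance 10: (x=1, y=0), (x=5, y=0), (x=6, y=1), (x=7, y=2), (x=8, y=3), (x=9, y=4)
  Distance 11: (x=8, y=2), (x=9, y=3), (x=10, y=4)
  Distance 12: (x=9, y=2), (x=10, y=3), (x=11, y=4)
  Distance 13: (x=9, y=1), (x=10, y=2), (x=11, y=3), (x=11, y=5)  <- goal reached here
One shortest path (13 moves): (x=2, y=7) -> (x=3, y=7) -> (x=4, y=7) -> (x=5, y=7) -> (x=6, y=7) -> (x=7, y=7) -> (x=8, y=7) -> (x=8, y=6) -> (x=9, y=6) -> (x=9, y=5) -> (x=9, y=4) -> (x=10, y=4) -> (x=11, y=4) -> (x=11, y=3)

Answer: Shortest path length: 13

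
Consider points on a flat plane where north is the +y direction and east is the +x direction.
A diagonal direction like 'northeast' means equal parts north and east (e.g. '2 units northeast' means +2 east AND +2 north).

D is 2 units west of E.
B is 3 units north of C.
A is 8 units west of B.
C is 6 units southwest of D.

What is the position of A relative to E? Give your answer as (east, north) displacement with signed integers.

Place E at the origin (east=0, north=0).
  D is 2 units west of E: delta (east=-2, north=+0); D at (east=-2, north=0).
  C is 6 units southwest of D: delta (east=-6, north=-6); C at (east=-8, north=-6).
  B is 3 units north of C: delta (east=+0, north=+3); B at (east=-8, north=-3).
  A is 8 units west of B: delta (east=-8, north=+0); A at (east=-16, north=-3).
Therefore A relative to E: (east=-16, north=-3).

Answer: A is at (east=-16, north=-3) relative to E.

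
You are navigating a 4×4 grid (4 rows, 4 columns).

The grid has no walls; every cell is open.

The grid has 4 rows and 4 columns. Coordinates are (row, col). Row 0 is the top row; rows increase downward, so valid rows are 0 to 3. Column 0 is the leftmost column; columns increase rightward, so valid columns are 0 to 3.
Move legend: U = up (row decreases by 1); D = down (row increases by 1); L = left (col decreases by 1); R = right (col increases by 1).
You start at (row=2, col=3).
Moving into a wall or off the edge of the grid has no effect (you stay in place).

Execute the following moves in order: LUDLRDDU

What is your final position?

Start: (row=2, col=3)
  L (left): (row=2, col=3) -> (row=2, col=2)
  U (up): (row=2, col=2) -> (row=1, col=2)
  D (down): (row=1, col=2) -> (row=2, col=2)
  L (left): (row=2, col=2) -> (row=2, col=1)
  R (right): (row=2, col=1) -> (row=2, col=2)
  D (down): (row=2, col=2) -> (row=3, col=2)
  D (down): blocked, stay at (row=3, col=2)
  U (up): (row=3, col=2) -> (row=2, col=2)
Final: (row=2, col=2)

Answer: Final position: (row=2, col=2)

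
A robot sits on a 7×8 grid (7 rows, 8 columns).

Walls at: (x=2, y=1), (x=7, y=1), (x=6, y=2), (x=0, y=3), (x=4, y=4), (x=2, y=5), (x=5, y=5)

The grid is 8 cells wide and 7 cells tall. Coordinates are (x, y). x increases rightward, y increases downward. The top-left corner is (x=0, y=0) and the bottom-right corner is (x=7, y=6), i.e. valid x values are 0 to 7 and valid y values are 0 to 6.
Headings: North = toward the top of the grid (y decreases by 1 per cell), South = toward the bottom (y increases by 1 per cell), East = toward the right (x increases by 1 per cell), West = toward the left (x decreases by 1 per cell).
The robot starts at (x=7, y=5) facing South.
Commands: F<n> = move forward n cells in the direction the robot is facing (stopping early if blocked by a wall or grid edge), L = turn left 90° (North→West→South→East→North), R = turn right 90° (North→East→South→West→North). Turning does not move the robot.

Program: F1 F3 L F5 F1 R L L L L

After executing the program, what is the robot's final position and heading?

Answer: Final position: (x=7, y=6), facing South

Derivation:
Start: (x=7, y=5), facing South
  F1: move forward 1, now at (x=7, y=6)
  F3: move forward 0/3 (blocked), now at (x=7, y=6)
  L: turn left, now facing East
  F5: move forward 0/5 (blocked), now at (x=7, y=6)
  F1: move forward 0/1 (blocked), now at (x=7, y=6)
  R: turn right, now facing South
  L: turn left, now facing East
  L: turn left, now facing North
  L: turn left, now facing West
  L: turn left, now facing South
Final: (x=7, y=6), facing South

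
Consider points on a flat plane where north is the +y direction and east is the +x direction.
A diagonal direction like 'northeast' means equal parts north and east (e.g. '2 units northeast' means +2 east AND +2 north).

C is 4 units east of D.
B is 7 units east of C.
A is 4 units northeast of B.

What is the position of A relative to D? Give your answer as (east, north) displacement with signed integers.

Answer: A is at (east=15, north=4) relative to D.

Derivation:
Place D at the origin (east=0, north=0).
  C is 4 units east of D: delta (east=+4, north=+0); C at (east=4, north=0).
  B is 7 units east of C: delta (east=+7, north=+0); B at (east=11, north=0).
  A is 4 units northeast of B: delta (east=+4, north=+4); A at (east=15, north=4).
Therefore A relative to D: (east=15, north=4).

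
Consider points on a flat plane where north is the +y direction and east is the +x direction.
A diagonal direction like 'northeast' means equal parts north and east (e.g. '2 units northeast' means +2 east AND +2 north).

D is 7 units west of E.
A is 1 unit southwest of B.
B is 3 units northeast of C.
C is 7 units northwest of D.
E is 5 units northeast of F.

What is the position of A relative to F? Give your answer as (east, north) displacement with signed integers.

Place F at the origin (east=0, north=0).
  E is 5 units northeast of F: delta (east=+5, north=+5); E at (east=5, north=5).
  D is 7 units west of E: delta (east=-7, north=+0); D at (east=-2, north=5).
  C is 7 units northwest of D: delta (east=-7, north=+7); C at (east=-9, north=12).
  B is 3 units northeast of C: delta (east=+3, north=+3); B at (east=-6, north=15).
  A is 1 unit southwest of B: delta (east=-1, north=-1); A at (east=-7, north=14).
Therefore A relative to F: (east=-7, north=14).

Answer: A is at (east=-7, north=14) relative to F.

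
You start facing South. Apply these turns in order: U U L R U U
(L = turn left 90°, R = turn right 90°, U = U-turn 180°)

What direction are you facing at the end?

Answer: Final heading: South

Derivation:
Start: South
  U (U-turn (180°)) -> North
  U (U-turn (180°)) -> South
  L (left (90° counter-clockwise)) -> East
  R (right (90° clockwise)) -> South
  U (U-turn (180°)) -> North
  U (U-turn (180°)) -> South
Final: South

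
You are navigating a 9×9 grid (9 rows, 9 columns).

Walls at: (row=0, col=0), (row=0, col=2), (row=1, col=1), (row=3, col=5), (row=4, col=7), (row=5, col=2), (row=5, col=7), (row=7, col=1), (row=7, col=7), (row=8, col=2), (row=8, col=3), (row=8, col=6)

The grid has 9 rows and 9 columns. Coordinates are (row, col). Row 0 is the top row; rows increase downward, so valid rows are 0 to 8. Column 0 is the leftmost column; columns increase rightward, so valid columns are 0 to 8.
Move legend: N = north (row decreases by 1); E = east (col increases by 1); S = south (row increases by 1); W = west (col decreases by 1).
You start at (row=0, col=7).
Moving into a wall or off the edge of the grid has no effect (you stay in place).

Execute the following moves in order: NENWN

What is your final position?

Answer: Final position: (row=0, col=7)

Derivation:
Start: (row=0, col=7)
  N (north): blocked, stay at (row=0, col=7)
  E (east): (row=0, col=7) -> (row=0, col=8)
  N (north): blocked, stay at (row=0, col=8)
  W (west): (row=0, col=8) -> (row=0, col=7)
  N (north): blocked, stay at (row=0, col=7)
Final: (row=0, col=7)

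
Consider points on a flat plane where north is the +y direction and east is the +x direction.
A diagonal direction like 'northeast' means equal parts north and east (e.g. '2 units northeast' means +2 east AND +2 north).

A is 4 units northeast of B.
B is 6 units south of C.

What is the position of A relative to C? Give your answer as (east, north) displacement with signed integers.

Answer: A is at (east=4, north=-2) relative to C.

Derivation:
Place C at the origin (east=0, north=0).
  B is 6 units south of C: delta (east=+0, north=-6); B at (east=0, north=-6).
  A is 4 units northeast of B: delta (east=+4, north=+4); A at (east=4, north=-2).
Therefore A relative to C: (east=4, north=-2).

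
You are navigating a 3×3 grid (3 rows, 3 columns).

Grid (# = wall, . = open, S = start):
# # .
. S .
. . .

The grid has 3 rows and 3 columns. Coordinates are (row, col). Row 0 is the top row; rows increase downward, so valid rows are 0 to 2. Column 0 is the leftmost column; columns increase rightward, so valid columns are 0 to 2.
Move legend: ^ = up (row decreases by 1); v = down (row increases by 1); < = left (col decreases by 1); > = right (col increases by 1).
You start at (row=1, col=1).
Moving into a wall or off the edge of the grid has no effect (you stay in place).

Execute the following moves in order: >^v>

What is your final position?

Answer: Final position: (row=1, col=2)

Derivation:
Start: (row=1, col=1)
  > (right): (row=1, col=1) -> (row=1, col=2)
  ^ (up): (row=1, col=2) -> (row=0, col=2)
  v (down): (row=0, col=2) -> (row=1, col=2)
  > (right): blocked, stay at (row=1, col=2)
Final: (row=1, col=2)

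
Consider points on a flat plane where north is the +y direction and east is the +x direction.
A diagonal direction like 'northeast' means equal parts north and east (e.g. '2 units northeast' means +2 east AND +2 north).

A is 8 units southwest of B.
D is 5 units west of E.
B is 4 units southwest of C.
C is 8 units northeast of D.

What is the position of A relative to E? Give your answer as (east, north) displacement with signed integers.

Answer: A is at (east=-9, north=-4) relative to E.

Derivation:
Place E at the origin (east=0, north=0).
  D is 5 units west of E: delta (east=-5, north=+0); D at (east=-5, north=0).
  C is 8 units northeast of D: delta (east=+8, north=+8); C at (east=3, north=8).
  B is 4 units southwest of C: delta (east=-4, north=-4); B at (east=-1, north=4).
  A is 8 units southwest of B: delta (east=-8, north=-8); A at (east=-9, north=-4).
Therefore A relative to E: (east=-9, north=-4).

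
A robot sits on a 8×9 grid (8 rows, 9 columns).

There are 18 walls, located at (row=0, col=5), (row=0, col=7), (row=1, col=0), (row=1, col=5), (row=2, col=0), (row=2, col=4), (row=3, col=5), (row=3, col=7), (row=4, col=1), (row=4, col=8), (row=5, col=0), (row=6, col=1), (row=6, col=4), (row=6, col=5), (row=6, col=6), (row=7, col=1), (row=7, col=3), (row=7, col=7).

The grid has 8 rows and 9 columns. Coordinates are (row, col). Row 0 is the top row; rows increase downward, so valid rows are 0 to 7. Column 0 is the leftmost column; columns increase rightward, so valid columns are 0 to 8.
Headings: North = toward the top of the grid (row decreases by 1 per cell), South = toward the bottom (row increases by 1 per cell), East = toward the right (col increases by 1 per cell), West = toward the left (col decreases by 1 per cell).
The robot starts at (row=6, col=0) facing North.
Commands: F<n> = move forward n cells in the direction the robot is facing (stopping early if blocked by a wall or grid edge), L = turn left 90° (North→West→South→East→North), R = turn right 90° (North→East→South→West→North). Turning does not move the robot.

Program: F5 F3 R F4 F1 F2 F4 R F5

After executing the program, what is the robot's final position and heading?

Answer: Final position: (row=7, col=0), facing South

Derivation:
Start: (row=6, col=0), facing North
  F5: move forward 0/5 (blocked), now at (row=6, col=0)
  F3: move forward 0/3 (blocked), now at (row=6, col=0)
  R: turn right, now facing East
  F4: move forward 0/4 (blocked), now at (row=6, col=0)
  F1: move forward 0/1 (blocked), now at (row=6, col=0)
  F2: move forward 0/2 (blocked), now at (row=6, col=0)
  F4: move forward 0/4 (blocked), now at (row=6, col=0)
  R: turn right, now facing South
  F5: move forward 1/5 (blocked), now at (row=7, col=0)
Final: (row=7, col=0), facing South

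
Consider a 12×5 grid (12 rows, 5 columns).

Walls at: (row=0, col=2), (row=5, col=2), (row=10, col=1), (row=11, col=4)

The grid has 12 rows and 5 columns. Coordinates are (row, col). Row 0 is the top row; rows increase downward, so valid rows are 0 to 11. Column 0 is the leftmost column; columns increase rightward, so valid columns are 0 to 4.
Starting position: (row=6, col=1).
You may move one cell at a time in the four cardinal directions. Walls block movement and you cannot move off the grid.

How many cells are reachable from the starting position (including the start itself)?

Answer: Reachable cells: 56

Derivation:
BFS flood-fill from (row=6, col=1):
  Distance 0: (row=6, col=1)
  Distance 1: (row=5, col=1), (row=6, col=0), (row=6, col=2), (row=7, col=1)
  Distance 2: (row=4, col=1), (row=5, col=0), (row=6, col=3), (row=7, col=0), (row=7, col=2), (row=8, col=1)
  Distance 3: (row=3, col=1), (row=4, col=0), (row=4, col=2), (row=5, col=3), (row=6, col=4), (row=7, col=3), (row=8, col=0), (row=8, col=2), (row=9, col=1)
  Distance 4: (row=2, col=1), (row=3, col=0), (row=3, col=2), (row=4, col=3), (row=5, col=4), (row=7, col=4), (row=8, col=3), (row=9, col=0), (row=9, col=2)
  Distance 5: (row=1, col=1), (row=2, col=0), (row=2, col=2), (row=3, col=3), (row=4, col=4), (row=8, col=4), (row=9, col=3), (row=10, col=0), (row=10, col=2)
  Distance 6: (row=0, col=1), (row=1, col=0), (row=1, col=2), (row=2, col=3), (row=3, col=4), (row=9, col=4), (row=10, col=3), (row=11, col=0), (row=11, col=2)
  Distance 7: (row=0, col=0), (row=1, col=3), (row=2, col=4), (row=10, col=4), (row=11, col=1), (row=11, col=3)
  Distance 8: (row=0, col=3), (row=1, col=4)
  Distance 9: (row=0, col=4)
Total reachable: 56 (grid has 56 open cells total)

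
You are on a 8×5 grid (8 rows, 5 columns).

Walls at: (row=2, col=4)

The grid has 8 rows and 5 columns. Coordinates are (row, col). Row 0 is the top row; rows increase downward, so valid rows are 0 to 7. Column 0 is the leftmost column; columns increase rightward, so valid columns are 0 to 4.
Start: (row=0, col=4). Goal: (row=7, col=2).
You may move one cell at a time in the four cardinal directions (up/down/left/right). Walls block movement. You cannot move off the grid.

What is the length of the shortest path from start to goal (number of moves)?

Answer: Shortest path length: 9

Derivation:
BFS from (row=0, col=4) until reaching (row=7, col=2):
  Distance 0: (row=0, col=4)
  Distance 1: (row=0, col=3), (row=1, col=4)
  Distance 2: (row=0, col=2), (row=1, col=3)
  Distance 3: (row=0, col=1), (row=1, col=2), (row=2, col=3)
  Distance 4: (row=0, col=0), (row=1, col=1), (row=2, col=2), (row=3, col=3)
  Distance 5: (row=1, col=0), (row=2, col=1), (row=3, col=2), (row=3, col=4), (row=4, col=3)
  Distance 6: (row=2, col=0), (row=3, col=1), (row=4, col=2), (row=4, col=4), (row=5, col=3)
  Distance 7: (row=3, col=0), (row=4, col=1), (row=5, col=2), (row=5, col=4), (row=6, col=3)
  Distance 8: (row=4, col=0), (row=5, col=1), (row=6, col=2), (row=6, col=4), (row=7, col=3)
  Distance 9: (row=5, col=0), (row=6, col=1), (row=7, col=2), (row=7, col=4)  <- goal reached here
One shortest path (9 moves): (row=0, col=4) -> (row=0, col=3) -> (row=0, col=2) -> (row=1, col=2) -> (row=2, col=2) -> (row=3, col=2) -> (row=4, col=2) -> (row=5, col=2) -> (row=6, col=2) -> (row=7, col=2)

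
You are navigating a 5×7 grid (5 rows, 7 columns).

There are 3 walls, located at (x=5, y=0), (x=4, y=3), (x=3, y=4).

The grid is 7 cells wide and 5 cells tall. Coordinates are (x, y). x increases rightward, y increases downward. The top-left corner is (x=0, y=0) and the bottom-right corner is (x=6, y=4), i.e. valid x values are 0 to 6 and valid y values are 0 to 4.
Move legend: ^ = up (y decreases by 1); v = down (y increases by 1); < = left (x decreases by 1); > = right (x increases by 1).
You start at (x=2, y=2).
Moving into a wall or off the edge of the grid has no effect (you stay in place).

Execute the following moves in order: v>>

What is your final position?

Start: (x=2, y=2)
  v (down): (x=2, y=2) -> (x=2, y=3)
  > (right): (x=2, y=3) -> (x=3, y=3)
  > (right): blocked, stay at (x=3, y=3)
Final: (x=3, y=3)

Answer: Final position: (x=3, y=3)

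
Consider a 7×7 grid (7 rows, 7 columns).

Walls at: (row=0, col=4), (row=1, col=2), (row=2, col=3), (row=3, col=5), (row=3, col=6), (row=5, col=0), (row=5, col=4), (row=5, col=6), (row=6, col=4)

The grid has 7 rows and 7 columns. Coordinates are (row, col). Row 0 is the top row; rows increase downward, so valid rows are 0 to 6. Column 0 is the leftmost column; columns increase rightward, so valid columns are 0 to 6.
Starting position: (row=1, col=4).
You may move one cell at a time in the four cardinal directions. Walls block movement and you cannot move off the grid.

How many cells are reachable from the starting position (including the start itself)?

Answer: Reachable cells: 40

Derivation:
BFS flood-fill from (row=1, col=4):
  Distance 0: (row=1, col=4)
  Distance 1: (row=1, col=3), (row=1, col=5), (row=2, col=4)
  Distance 2: (row=0, col=3), (row=0, col=5), (row=1, col=6), (row=2, col=5), (row=3, col=4)
  Distance 3: (row=0, col=2), (row=0, col=6), (row=2, col=6), (row=3, col=3), (row=4, col=4)
  Distance 4: (row=0, col=1), (row=3, col=2), (row=4, col=3), (row=4, col=5)
  Distance 5: (row=0, col=0), (row=1, col=1), (row=2, col=2), (row=3, col=1), (row=4, col=2), (row=4, col=6), (row=5, col=3), (row=5, col=5)
  Distance 6: (row=1, col=0), (row=2, col=1), (row=3, col=0), (row=4, col=1), (row=5, col=2), (row=6, col=3), (row=6, col=5)
  Distance 7: (row=2, col=0), (row=4, col=0), (row=5, col=1), (row=6, col=2), (row=6, col=6)
  Distance 8: (row=6, col=1)
  Distance 9: (row=6, col=0)
Total reachable: 40 (grid has 40 open cells total)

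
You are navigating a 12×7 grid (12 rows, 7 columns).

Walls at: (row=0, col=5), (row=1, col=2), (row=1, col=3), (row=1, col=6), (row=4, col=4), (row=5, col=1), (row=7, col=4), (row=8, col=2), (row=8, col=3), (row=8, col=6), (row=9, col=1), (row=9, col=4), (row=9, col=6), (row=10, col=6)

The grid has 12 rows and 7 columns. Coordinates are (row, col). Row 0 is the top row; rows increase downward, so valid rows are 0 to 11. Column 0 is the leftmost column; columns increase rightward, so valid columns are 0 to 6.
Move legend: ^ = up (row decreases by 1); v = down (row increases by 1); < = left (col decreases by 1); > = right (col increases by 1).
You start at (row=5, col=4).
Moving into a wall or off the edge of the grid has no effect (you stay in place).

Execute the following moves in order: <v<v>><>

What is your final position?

Start: (row=5, col=4)
  < (left): (row=5, col=4) -> (row=5, col=3)
  v (down): (row=5, col=3) -> (row=6, col=3)
  < (left): (row=6, col=3) -> (row=6, col=2)
  v (down): (row=6, col=2) -> (row=7, col=2)
  > (right): (row=7, col=2) -> (row=7, col=3)
  > (right): blocked, stay at (row=7, col=3)
  < (left): (row=7, col=3) -> (row=7, col=2)
  > (right): (row=7, col=2) -> (row=7, col=3)
Final: (row=7, col=3)

Answer: Final position: (row=7, col=3)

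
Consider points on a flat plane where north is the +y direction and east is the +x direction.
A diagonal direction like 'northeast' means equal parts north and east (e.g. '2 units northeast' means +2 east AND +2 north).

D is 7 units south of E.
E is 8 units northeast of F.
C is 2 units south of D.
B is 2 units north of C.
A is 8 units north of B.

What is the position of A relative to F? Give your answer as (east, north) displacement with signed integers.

Answer: A is at (east=8, north=9) relative to F.

Derivation:
Place F at the origin (east=0, north=0).
  E is 8 units northeast of F: delta (east=+8, north=+8); E at (east=8, north=8).
  D is 7 units south of E: delta (east=+0, north=-7); D at (east=8, north=1).
  C is 2 units south of D: delta (east=+0, north=-2); C at (east=8, north=-1).
  B is 2 units north of C: delta (east=+0, north=+2); B at (east=8, north=1).
  A is 8 units north of B: delta (east=+0, north=+8); A at (east=8, north=9).
Therefore A relative to F: (east=8, north=9).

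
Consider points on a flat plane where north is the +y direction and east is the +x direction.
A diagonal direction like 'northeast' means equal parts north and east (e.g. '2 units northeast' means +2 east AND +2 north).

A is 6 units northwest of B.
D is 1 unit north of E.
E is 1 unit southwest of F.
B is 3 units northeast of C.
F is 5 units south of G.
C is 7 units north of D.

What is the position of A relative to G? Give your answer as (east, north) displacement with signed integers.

Place G at the origin (east=0, north=0).
  F is 5 units south of G: delta (east=+0, north=-5); F at (east=0, north=-5).
  E is 1 unit southwest of F: delta (east=-1, north=-1); E at (east=-1, north=-6).
  D is 1 unit north of E: delta (east=+0, north=+1); D at (east=-1, north=-5).
  C is 7 units north of D: delta (east=+0, north=+7); C at (east=-1, north=2).
  B is 3 units northeast of C: delta (east=+3, north=+3); B at (east=2, north=5).
  A is 6 units northwest of B: delta (east=-6, north=+6); A at (east=-4, north=11).
Therefore A relative to G: (east=-4, north=11).

Answer: A is at (east=-4, north=11) relative to G.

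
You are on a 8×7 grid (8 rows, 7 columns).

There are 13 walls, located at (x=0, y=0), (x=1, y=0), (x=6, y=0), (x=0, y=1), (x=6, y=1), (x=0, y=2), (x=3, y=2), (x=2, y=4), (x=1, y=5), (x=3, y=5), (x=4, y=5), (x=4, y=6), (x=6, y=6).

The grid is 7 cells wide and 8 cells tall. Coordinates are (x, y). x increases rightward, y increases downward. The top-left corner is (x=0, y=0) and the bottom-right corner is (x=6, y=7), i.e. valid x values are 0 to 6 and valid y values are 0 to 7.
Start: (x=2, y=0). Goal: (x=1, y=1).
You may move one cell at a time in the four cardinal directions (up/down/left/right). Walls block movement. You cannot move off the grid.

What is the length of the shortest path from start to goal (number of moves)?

BFS from (x=2, y=0) until reaching (x=1, y=1):
  Distance 0: (x=2, y=0)
  Distance 1: (x=3, y=0), (x=2, y=1)
  Distance 2: (x=4, y=0), (x=1, y=1), (x=3, y=1), (x=2, y=2)  <- goal reached here
One shortest path (2 moves): (x=2, y=0) -> (x=2, y=1) -> (x=1, y=1)

Answer: Shortest path length: 2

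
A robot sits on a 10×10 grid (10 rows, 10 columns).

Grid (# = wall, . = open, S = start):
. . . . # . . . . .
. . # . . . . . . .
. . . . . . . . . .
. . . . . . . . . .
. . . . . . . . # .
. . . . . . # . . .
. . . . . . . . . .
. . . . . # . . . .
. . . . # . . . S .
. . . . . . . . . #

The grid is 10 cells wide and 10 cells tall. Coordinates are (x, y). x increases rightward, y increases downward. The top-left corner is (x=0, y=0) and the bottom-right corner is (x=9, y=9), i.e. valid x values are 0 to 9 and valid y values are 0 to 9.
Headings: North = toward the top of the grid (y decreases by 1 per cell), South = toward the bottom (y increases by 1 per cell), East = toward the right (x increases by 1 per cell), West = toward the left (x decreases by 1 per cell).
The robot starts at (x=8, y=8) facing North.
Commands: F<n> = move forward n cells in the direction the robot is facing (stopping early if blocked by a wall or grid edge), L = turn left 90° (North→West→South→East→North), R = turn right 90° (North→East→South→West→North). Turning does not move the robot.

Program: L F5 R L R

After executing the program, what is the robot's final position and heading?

Start: (x=8, y=8), facing North
  L: turn left, now facing West
  F5: move forward 3/5 (blocked), now at (x=5, y=8)
  R: turn right, now facing North
  L: turn left, now facing West
  R: turn right, now facing North
Final: (x=5, y=8), facing North

Answer: Final position: (x=5, y=8), facing North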